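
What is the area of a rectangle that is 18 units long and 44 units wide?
Area = length * width
Area = 18 * 44
Area = 792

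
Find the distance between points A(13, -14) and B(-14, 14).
Using the distance formula: d = sqrt((x₂-x₁)² + (y₂-y₁)²)
dx = (-14) - 13 = -27
dy = 14 - (-14) = 28
d = sqrt((-27)² + 28²) = sqrt(729 + 784) = sqrt(1513) = 38.90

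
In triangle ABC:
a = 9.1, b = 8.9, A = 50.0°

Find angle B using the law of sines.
sin(B)/b = sin(A)/a
sin(B) = b·sin(A)/a = 8.9·sin(50.0°)/9.1 = 0.749208
B = arcsin(0.749208) = 48.52°  (b ≤ a, so B ≤ A and the acute solution is unique)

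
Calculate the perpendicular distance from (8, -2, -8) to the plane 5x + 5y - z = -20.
d = |5(8) + 5(-2) + (-1)(-8) - (-20)| / √(5² + 5² + (-1)²) = 58/√51 = 8.122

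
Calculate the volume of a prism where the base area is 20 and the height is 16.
Volume = base area * height
Volume = 20 * 16
Volume = 320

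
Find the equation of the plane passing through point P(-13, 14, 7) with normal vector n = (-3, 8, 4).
d = n·P = (-3)(-13) + (8)(14) + (4)(7) = 179
Plane: -3x + 8y + 4z = 179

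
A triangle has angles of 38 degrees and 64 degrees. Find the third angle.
Sum of angles in a triangle = 180 degrees
Third angle = 180 - 38 - 64
Third angle = 78 degrees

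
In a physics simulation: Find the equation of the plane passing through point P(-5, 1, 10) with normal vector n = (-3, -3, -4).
d = n·P = (-3)(-5) + (-3)(1) + (-4)(10) = -28
Plane: -3x - 3y - 4z = -28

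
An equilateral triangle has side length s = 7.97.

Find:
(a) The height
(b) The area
(a) Height h = s·√3/2 = 7.97·√3/2 = 6.902
(b) Area = (√3/4)·s² = (√3/4)·7.97² = (√3/4)·63.5209 = 27.51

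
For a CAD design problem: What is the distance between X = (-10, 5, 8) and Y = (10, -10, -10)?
d = √[(20)² + (-15)² + (-18)²] = √949 = 30.81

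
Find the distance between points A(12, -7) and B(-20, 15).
Using the distance formula: d = sqrt((x₂-x₁)² + (y₂-y₁)²)
dx = (-20) - 12 = -32
dy = 15 - (-7) = 22
d = sqrt((-32)² + 22²) = sqrt(1024 + 484) = sqrt(1508) = 38.83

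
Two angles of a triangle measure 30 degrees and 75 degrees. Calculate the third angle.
Sum of angles in a triangle = 180 degrees
Third angle = 180 - 30 - 75
Third angle = 75 degrees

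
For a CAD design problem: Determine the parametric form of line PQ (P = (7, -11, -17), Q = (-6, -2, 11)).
Direction vector d = Q - P = (-13, 9, 28)
x = 7 - 13t, y = -11 + 9t, z = -17 + 28t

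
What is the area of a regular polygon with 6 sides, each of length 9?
For a regular 6-gon with side length s = 9:
Apothem a = s / (2*tan(pi/6)) = 9 / (2*tan(pi/6)) ≈ 7.7942
Perimeter P = 6 * 9 = 54
Area = (1/2) * P * a = (1/2) * 54 * 7.7942 = 210.44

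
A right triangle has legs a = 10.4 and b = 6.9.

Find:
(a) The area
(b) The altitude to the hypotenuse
(a) Area = ½ab = ½·10.4·6.9 = 35.88
(b) Hypotenuse c = √(10.4² + 6.9²) = √155.77 = 12.4808
    Area = ½·c·h_c  →  h_c = 2·Area/c = 2·35.88/12.4808 = 5.75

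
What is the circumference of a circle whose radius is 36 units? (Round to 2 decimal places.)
Circumference = 2 * pi * r
Circumference = 2 * pi * 36
Circumference = 226.19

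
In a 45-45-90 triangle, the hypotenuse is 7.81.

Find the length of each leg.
In a 45-45-90 triangle, hypotenuse = leg·√2  →  leg = hypotenuse/√2
leg = 7.81/√2 = 5.523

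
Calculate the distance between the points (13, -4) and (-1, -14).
Using the distance formula: d = sqrt((x₂-x₁)² + (y₂-y₁)²)
dx = (-1) - 13 = -14
dy = (-14) - (-4) = -10
d = sqrt((-14)² + (-10)²) = sqrt(196 + 100) = sqrt(296) = 17.20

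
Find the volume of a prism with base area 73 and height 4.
Volume = base area * height
Volume = 73 * 4
Volume = 292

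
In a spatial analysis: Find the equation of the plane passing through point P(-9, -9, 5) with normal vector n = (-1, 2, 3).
d = n·P = (-1)(-9) + (2)(-9) + (3)(5) = 6
Plane: -x + 2y + 3z = 6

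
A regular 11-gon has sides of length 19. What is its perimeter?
Perimeter = number of sides * side length
Perimeter = 11 * 19
Perimeter = 209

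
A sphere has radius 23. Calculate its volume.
Volume = (4/3) * pi * r³
Volume = (4/3) * pi * 23³
Volume = (4/3) * pi * 12167
Volume = 50965.01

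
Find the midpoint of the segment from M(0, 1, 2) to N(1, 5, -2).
Midpoint = ((0+1)/2, (1+5)/2, (2-2)/2) = (0.5, 3, 0)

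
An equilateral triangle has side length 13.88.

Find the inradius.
For an equilateral triangle, r = s/(2√3) where s is the side.
r = 13.88/(2√3) = 13.88/3.464102 = 4.007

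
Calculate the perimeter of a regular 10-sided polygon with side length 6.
Perimeter = number of sides * side length
Perimeter = 10 * 6
Perimeter = 60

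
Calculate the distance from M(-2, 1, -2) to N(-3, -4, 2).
d = √[(-1)² + (-5)² + (4)²] = √42 = 6.481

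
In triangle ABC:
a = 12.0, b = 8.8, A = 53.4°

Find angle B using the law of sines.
sin(B)/b = sin(A)/a
sin(B) = b·sin(A)/a = 8.8·sin(53.4°)/12.0 = 0.588733
B = arcsin(0.588733) = 36.07°  (b ≤ a, so B ≤ A and the acute solution is unique)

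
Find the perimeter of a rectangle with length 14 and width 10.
Perimeter = 2 * (length + width)
Perimeter = 2 * (14 + 10)
Perimeter = 2 * 24
Perimeter = 48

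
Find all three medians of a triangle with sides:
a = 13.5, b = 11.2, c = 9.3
Using m_x = ½√(2y² + 2z² - x²):
m_a = ½√(2·11.2² + 2·9.3² - 13.5²) = ½√241.61 = 7.772
m_b = ½√(2·13.5² + 2·9.3² - 11.2²) = ½√412.04 = 10.15
m_c = ½√(2·13.5² + 2·11.2² - 9.3²) = ½√528.89 = 11.5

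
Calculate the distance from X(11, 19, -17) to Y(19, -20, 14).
d = √[(8)² + (-39)² + (31)²] = √2546 = 50.46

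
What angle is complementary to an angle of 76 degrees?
Complementary angles sum to 90 degrees.
Other angle = 90 - 76
Other angle = 14 degrees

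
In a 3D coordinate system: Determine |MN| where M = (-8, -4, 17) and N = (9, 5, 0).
d = √[(17)² + (9)² + (-17)²] = √659 = 25.67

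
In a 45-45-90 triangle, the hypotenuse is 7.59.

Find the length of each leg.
In a 45-45-90 triangle, hypotenuse = leg·√2  →  leg = hypotenuse/√2
leg = 7.59/√2 = 5.367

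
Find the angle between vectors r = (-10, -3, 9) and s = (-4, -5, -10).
r·s = -35, |r|² = 190, |s|² = 141
cos θ = -35/√26790 ≈ -0.2138
θ ≈ 102.3°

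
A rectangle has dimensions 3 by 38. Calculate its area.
Area = length * width
Area = 3 * 38
Area = 114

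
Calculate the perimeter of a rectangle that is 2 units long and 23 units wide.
Perimeter = 2 * (length + width)
Perimeter = 2 * (2 + 23)
Perimeter = 2 * 25
Perimeter = 50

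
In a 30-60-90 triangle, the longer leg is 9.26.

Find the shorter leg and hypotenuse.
In a 30-60-90 triangle, sides are in ratio 1 : √3 : 2.
Long leg = short leg·√3  →  short leg = 9.26/√3 = 5.346
Hypotenuse = 2·(short leg) = 2·9.26/√3 = 10.69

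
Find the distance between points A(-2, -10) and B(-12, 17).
Using the distance formula: d = sqrt((x₂-x₁)² + (y₂-y₁)²)
dx = (-12) - (-2) = -10
dy = 17 - (-10) = 27
d = sqrt((-10)² + 27²) = sqrt(100 + 729) = sqrt(829) = 28.79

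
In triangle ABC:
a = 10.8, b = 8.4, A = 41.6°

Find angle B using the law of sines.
sin(B)/b = sin(A)/a
sin(B) = b·sin(A)/a = 8.4·sin(41.6°)/10.8 = 0.516387
B = arcsin(0.516387) = 31.09°  (b ≤ a, so B ≤ A and the acute solution is unique)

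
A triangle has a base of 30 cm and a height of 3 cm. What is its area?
Area = (1/2) * base * height
Area = (1/2) * 30 * 3
Area = 45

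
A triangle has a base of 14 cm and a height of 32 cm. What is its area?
Area = (1/2) * base * height
Area = (1/2) * 14 * 32
Area = 224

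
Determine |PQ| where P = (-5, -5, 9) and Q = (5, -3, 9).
d = √[(10)² + (2)² + (0)²] = √104 = 10.2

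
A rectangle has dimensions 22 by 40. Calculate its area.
Area = length * width
Area = 22 * 40
Area = 880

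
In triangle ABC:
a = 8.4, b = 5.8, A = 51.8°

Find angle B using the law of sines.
sin(B)/b = sin(A)/a
sin(B) = b·sin(A)/a = 5.8·sin(51.8°)/8.4 = 0.542615
B = arcsin(0.542615) = 32.86°  (b ≤ a, so B ≤ A and the acute solution is unique)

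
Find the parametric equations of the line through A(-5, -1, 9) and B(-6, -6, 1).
Direction vector d = B - A = (-1, -5, -8)
x = -5 - t, y = -1 - 5t, z = 9 - 8t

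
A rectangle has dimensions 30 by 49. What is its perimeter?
Perimeter = 2 * (length + width)
Perimeter = 2 * (30 + 49)
Perimeter = 2 * 79
Perimeter = 158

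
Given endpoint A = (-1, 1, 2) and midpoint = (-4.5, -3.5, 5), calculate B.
B = (2×(-4.5) - (-1), 2×(-3.5) - 1, 2×5 - 2) = (-8, -8, 8)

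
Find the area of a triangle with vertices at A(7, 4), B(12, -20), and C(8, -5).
Using the coordinate formula: Area = (1/2)|x₁(y₂-y₃) + x₂(y₃-y₁) + x₃(y₁-y₂)|
Area = (1/2)|7((-20)-(-5)) + 12((-5)-4) + 8(4-(-20))|
Area = (1/2)|7*(-15) + 12*(-9) + 8*24|
Area = (1/2)|(-105) + (-108) + 192|
Area = (1/2)*21 = 10.50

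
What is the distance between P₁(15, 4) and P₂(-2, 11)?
Using the distance formula: d = sqrt((x₂-x₁)² + (y₂-y₁)²)
dx = (-2) - 15 = -17
dy = 11 - 4 = 7
d = sqrt((-17)² + 7²) = sqrt(289 + 49) = sqrt(338) = 18.38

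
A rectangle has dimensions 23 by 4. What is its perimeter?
Perimeter = 2 * (length + width)
Perimeter = 2 * (23 + 4)
Perimeter = 2 * 27
Perimeter = 54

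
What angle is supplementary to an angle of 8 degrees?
Supplementary angles sum to 180 degrees.
Other angle = 180 - 8
Other angle = 172 degrees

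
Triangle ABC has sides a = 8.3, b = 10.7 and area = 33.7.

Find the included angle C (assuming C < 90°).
Area = ½ab·sin(C)  →  sin(C) = 2·Area/(ab)
sin(C) = 2·33.7/(8.3·10.7) = 0.758924
C = arcsin(0.758924) = 49.37°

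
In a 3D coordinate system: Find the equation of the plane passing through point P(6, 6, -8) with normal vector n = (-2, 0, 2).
d = n·P = (-2)(6) + (0)(6) + (2)(-8) = -28
Plane: -2x + 2z = -28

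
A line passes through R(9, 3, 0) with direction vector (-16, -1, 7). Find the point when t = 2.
P(2) = (9 + (-16)(2), 3 + (-1)(2), 0 + 7(2)) = (-23, 1, 14)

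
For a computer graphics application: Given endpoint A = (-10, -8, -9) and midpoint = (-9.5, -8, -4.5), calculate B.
B = (2×(-9.5) - (-10), 2×(-8) - (-8), 2×(-4.5) - (-9)) = (-9, -8, 0)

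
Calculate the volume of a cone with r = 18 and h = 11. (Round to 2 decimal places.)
Volume = (1/3) * pi * r² * h
Volume = (1/3) * pi * 18² * 11
Volume = (1/3) * pi * 324 * 11
Volume = (1/3) * pi * 3564
Volume = 3732.21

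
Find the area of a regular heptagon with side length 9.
For a regular 7-gon with side length s = 9:
Apothem a = s / (2*tan(pi/7)) = 9 / (2*tan(pi/7)) ≈ 9.3443
Perimeter P = 7 * 9 = 63
Area = (1/2) * P * a = (1/2) * 63 * 9.3443 = 294.35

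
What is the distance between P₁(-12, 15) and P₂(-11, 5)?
Using the distance formula: d = sqrt((x₂-x₁)² + (y₂-y₁)²)
dx = (-11) - (-12) = 1
dy = 5 - 15 = -10
d = sqrt(1² + (-10)²) = sqrt(1 + 100) = sqrt(101) = 10.05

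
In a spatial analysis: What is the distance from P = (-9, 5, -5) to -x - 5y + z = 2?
d = |(-1)(-9) + (-5)(5) + 1(-5) - (2)| / √((-1)² + (-5)² + 1²) = 23/√27 = 4.426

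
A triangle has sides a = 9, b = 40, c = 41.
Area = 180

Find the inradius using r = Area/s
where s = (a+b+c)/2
s = (9+40+41)/2 = 45
r = Area/s = 180/45 = 4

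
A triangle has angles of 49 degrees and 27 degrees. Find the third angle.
Sum of angles in a triangle = 180 degrees
Third angle = 180 - 49 - 27
Third angle = 104 degrees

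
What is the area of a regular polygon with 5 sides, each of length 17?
For a regular 5-gon with side length s = 17:
Apothem a = s / (2*tan(pi/5)) = 17 / (2*tan(pi/5)) ≈ 11.6992
Perimeter P = 5 * 17 = 85
Area = (1/2) * P * a = (1/2) * 85 * 11.6992 = 497.22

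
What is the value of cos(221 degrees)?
cos(221 degrees) = -0.7547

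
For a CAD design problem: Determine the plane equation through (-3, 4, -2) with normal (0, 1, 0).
d = n·P = (0)(-3) + (1)(4) + (0)(-2) = 4
Plane: y = 4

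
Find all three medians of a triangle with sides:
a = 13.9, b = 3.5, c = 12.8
Using m_x = ½√(2y² + 2z² - x²):
m_a = ½√(2·3.5² + 2·12.8² - 13.9²) = ½√158.97 = 6.304
m_b = ½√(2·13.9² + 2·12.8² - 3.5²) = ½√701.85 = 13.25
m_c = ½√(2·13.9² + 2·3.5² - 12.8²) = ½√247.08 = 7.859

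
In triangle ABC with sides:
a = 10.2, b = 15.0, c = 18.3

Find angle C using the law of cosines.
cos(C) = (a² + b² - c²)/(2ab)
cos(C) = (10.2² + 15.0² - 18.3²)/(2·10.2·15.0) = -5.85/306 = -0.019118
C = arccos(-0.019118) = 91.1°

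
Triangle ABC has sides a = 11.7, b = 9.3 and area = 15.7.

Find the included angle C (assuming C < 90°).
Area = ½ab·sin(C)  →  sin(C) = 2·Area/(ab)
sin(C) = 2·15.7/(11.7·9.3) = 0.288576
C = arcsin(0.288576) = 16.77°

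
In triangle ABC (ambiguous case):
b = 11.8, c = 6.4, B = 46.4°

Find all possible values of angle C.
sin(C)/c = sin(B)/b  →  sin(C) = c·sin(B)/b = 6.4·sin(46.4°)/11.8 = 0.392771
C₁ = arcsin(0.392771) = 23.13°,  C₂ = 180° - C₁ = 156.87°
Check C₂: A = 180° - 46.4° - 156.87° = -23.27° ≤ 0, rejected
C = 23.13° (one solution)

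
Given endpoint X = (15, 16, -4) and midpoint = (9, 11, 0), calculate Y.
Y = (2×9 - 15, 2×11 - 16, 2×0 - (-4)) = (3, 6, 4)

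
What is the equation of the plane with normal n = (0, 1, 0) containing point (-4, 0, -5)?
d = n·P = (0)(-4) + (1)(0) + (0)(-5) = 0
Plane: y = 0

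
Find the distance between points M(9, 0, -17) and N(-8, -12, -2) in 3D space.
d = √[(-17)² + (-12)² + (15)²] = √658 = 25.65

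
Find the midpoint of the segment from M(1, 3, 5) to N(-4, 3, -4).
Midpoint = ((1-4)/2, (3+3)/2, (5-4)/2) = (-1.5, 3, 0.5)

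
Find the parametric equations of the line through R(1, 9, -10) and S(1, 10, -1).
Direction vector d = S - R = (0, 1, 9)
x = 1, y = 9 + t, z = -10 + 9t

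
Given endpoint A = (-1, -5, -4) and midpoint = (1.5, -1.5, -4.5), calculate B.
B = (2×1.5 - (-1), 2×(-1.5) - (-5), 2×(-4.5) - (-4)) = (4, 2, -5)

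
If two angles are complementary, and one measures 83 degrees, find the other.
Complementary angles sum to 90 degrees.
Other angle = 90 - 83
Other angle = 7 degrees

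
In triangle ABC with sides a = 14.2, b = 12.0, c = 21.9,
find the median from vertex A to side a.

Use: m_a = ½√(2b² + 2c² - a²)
m_a = ½√(2·12.0² + 2·21.9² - 14.2²)
m_a = ½√(288 + 959.22 - 201.64) = ½√1045.58 = 16.17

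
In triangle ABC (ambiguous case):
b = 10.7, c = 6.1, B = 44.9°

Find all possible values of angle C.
sin(C)/c = sin(B)/b  →  sin(C) = c·sin(B)/b = 6.1·sin(44.9°)/10.7 = 0.402413
C₁ = arcsin(0.402413) = 23.73°,  C₂ = 180° - C₁ = 156.27°
Check C₂: A = 180° - 44.9° - 156.27° = -21.17° ≤ 0, rejected
C = 23.73° (one solution)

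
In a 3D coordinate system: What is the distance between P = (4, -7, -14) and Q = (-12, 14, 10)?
d = √[(-16)² + (21)² + (24)²] = √1273 = 35.68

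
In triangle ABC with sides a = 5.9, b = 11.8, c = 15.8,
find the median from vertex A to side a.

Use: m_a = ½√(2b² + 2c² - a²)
m_a = ½√(2·11.8² + 2·15.8² - 5.9²)
m_a = ½√(278.48 + 499.28 - 34.81) = ½√742.95 = 13.63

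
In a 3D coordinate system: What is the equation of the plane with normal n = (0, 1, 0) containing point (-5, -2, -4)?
d = n·P = (0)(-5) + (1)(-2) + (0)(-4) = -2
Plane: y = -2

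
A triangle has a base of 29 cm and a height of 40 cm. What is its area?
Area = (1/2) * base * height
Area = (1/2) * 29 * 40
Area = 580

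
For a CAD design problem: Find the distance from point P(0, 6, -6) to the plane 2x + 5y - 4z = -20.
d = |2(0) + 5(6) + (-4)(-6) - (-20)| / √(2² + 5² + (-4)²) = 74/√45 = 11.03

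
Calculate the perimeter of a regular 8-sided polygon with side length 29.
Perimeter = number of sides * side length
Perimeter = 8 * 29
Perimeter = 232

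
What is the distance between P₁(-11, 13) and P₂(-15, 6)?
Using the distance formula: d = sqrt((x₂-x₁)² + (y₂-y₁)²)
dx = (-15) - (-11) = -4
dy = 6 - 13 = -7
d = sqrt((-4)² + (-7)²) = sqrt(16 + 49) = sqrt(65) = 8.06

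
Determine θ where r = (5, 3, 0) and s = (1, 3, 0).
r·s = 14, |r|² = 34, |s|² = 10
cos θ = 14/√340 ≈ 0.7593
θ ≈ 40.6°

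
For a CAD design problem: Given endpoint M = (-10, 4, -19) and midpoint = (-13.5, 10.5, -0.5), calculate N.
N = (2×(-13.5) - (-10), 2×10.5 - 4, 2×(-0.5) - (-19)) = (-17, 17, 18)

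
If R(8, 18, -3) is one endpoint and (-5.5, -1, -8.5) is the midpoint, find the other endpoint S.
S = (2×(-5.5) - 8, 2×(-1) - 18, 2×(-8.5) - (-3)) = (-19, -20, -14)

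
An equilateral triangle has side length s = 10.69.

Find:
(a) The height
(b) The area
(a) Height h = s·√3/2 = 10.69·√3/2 = 9.258
(b) Area = (√3/4)·s² = (√3/4)·10.69² = (√3/4)·114.276 = 49.48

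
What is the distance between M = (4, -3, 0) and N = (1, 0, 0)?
d = √[(-3)² + (3)² + (0)²] = √18 = 4.243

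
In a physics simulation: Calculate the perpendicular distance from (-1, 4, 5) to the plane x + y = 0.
d = |1(-1) + 1(4) + 0(5) - (0)| / √(1² + 1² + 0²) = 3/√2 = 2.121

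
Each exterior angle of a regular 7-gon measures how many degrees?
Exterior angle of a regular n-gon = 360/n
Exterior angle = 360/7
Exterior angle = 51.43 degrees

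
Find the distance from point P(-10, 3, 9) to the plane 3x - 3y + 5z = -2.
d = |3(-10) + (-3)(3) + 5(9) - (-2)| / √(3² + (-3)² + 5²) = 8/√43 = 1.22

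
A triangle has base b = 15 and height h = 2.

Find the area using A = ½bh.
A = ½·15·2 = 15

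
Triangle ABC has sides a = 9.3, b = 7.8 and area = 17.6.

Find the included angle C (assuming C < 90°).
Area = ½ab·sin(C)  →  sin(C) = 2·Area/(ab)
sin(C) = 2·17.6/(9.3·7.8) = 0.485250
C = arcsin(0.485250) = 29.03°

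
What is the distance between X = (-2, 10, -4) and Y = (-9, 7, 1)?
d = √[(-7)² + (-3)² + (5)²] = √83 = 9.11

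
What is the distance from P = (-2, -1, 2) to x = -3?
d = |1(-2) + 0(-1) + 0(2) - (-3)| / √(1² + 0² + 0²) = 1/√1 = 1.0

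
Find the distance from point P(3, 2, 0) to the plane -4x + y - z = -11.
d = |(-4)(3) + 1(2) + (-1)(0) - (-11)| / √((-4)² + 1² + (-1)²) = 1/√18 = 0.2357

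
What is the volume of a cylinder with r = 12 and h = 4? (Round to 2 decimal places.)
Volume = pi * r² * h
Volume = pi * 12² * 4
Volume = pi * 144 * 4
Volume = pi * 576
Volume = 1809.56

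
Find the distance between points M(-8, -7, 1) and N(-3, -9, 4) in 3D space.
d = √[(5)² + (-2)² + (3)²] = √38 = 6.164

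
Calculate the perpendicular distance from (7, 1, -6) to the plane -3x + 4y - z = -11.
d = |(-3)(7) + 4(1) + (-1)(-6) - (-11)| / √((-3)² + 4² + (-1)²) = 0/√26 = 0.0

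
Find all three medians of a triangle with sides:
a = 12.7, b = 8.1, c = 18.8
Using m_x = ½√(2y² + 2z² - x²):
m_a = ½√(2·8.1² + 2·18.8² - 12.7²) = ½√676.81 = 13.01
m_b = ½√(2·12.7² + 2·18.8² - 8.1²) = ½√963.85 = 15.52
m_c = ½√(2·12.7² + 2·8.1² - 18.8²) = ½√100.36 = 5.009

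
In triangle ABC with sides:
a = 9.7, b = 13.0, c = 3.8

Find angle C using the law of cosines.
cos(C) = (a² + b² - c²)/(2ab)
cos(C) = (9.7² + 13.0² - 3.8²)/(2·9.7·13.0) = 248.65/252.2 = 0.985924
C = arccos(0.985924) = 9.625°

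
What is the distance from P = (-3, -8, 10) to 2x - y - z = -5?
d = |2(-3) + (-1)(-8) + (-1)(10) - (-5)| / √(2² + (-1)² + (-1)²) = 3/√6 = 1.225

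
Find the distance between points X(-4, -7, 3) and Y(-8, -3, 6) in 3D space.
d = √[(-4)² + (4)² + (3)²] = √41 = 6.403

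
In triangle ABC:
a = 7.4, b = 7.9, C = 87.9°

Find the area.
Using A = ½ab·sin(C):
A = ½·7.4·7.9·sin(87.9°) = ½·58.46·0.999328 = 29.21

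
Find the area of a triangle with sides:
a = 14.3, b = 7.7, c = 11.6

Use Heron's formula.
s = (a+b+c)/2 = (14.3+7.7+11.6)/2 = 16.8
A = √(s(s-a)(s-b)(s-c)) = √(16.8·2.5·9.1·5.2)
A = √1987.44 = 44.58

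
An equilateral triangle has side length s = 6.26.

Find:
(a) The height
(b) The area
(a) Height h = s·√3/2 = 6.26·√3/2 = 5.421
(b) Area = (√3/4)·s² = (√3/4)·6.26² = (√3/4)·39.1876 = 16.97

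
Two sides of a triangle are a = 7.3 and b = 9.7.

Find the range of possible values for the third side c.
By the triangle inequality: |a - b| < c < a + b
|7.3 - 9.7| < c < 7.3 + 9.7
2.4 < c < 17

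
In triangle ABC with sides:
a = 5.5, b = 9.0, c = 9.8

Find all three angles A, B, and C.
By the law of cosines:
cos(A) = (b² + c² - a²)/(2bc) = 0.832143  →  A = 33.68°
cos(B) = (a² + c² - b²)/(2ac) = 0.420130  →  B = 65.16°
cos(C) = (a² + b² - c²)/(2ab) = 0.153636  →  C = 81.16°
Check: A + B + C = 180.0° ✓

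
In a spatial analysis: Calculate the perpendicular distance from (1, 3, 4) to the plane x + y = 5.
d = |1(1) + 1(3) + 0(4) - (5)| / √(1² + 1² + 0²) = 1/√2 = 0.7071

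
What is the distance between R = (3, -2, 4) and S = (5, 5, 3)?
d = √[(2)² + (7)² + (-1)²] = √54 = 7.348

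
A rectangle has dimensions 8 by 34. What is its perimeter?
Perimeter = 2 * (length + width)
Perimeter = 2 * (8 + 34)
Perimeter = 2 * 42
Perimeter = 84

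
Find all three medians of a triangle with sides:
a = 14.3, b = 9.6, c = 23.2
Using m_x = ½√(2y² + 2z² - x²):
m_a = ½√(2·9.6² + 2·23.2² - 14.3²) = ½√1056.31 = 16.25
m_b = ½√(2·14.3² + 2·23.2² - 9.6²) = ½√1393.3 = 18.66
m_c = ½√(2·14.3² + 2·9.6² - 23.2²) = ½√55.06 = 3.71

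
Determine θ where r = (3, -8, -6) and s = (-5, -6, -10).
r·s = 93, |r|² = 109, |s|² = 161
cos θ = 93/√17549 ≈ 0.702
θ ≈ 45.41°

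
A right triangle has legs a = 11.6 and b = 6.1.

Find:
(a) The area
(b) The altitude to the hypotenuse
(a) Area = ½ab = ½·11.6·6.1 = 35.38
(b) Hypotenuse c = √(11.6² + 6.1²) = √171.77 = 13.1061
    Area = ½·c·h_c  →  h_c = 2·Area/c = 2·35.38/13.1061 = 5.399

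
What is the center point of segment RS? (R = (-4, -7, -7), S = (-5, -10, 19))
Midpoint = ((-4-5)/2, (-7-10)/2, (-7+19)/2) = (-4.5, -8.5, 6)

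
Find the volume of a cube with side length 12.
Volume = s³
Volume = 12³
Volume = 1728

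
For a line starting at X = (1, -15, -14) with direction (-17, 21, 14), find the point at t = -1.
P(-1) = (1 + (-17)(-1), -15 + 21(-1), -14 + 14(-1)) = (18, -36, -28)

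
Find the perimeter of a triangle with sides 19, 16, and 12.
Perimeter = sum of all sides
Perimeter = 19 + 16 + 12
Perimeter = 47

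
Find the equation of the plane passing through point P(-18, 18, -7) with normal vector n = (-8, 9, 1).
d = n·P = (-8)(-18) + (9)(18) + (1)(-7) = 299
Plane: -8x + 9y + z = 299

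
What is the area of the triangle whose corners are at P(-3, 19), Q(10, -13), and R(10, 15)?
Using the coordinate formula: Area = (1/2)|x₁(y₂-y₃) + x₂(y₃-y₁) + x₃(y₁-y₂)|
Area = (1/2)|(-3)((-13)-15) + 10(15-19) + 10(19-(-13))|
Area = (1/2)|(-3)*(-28) + 10*(-4) + 10*32|
Area = (1/2)|84 + (-40) + 320|
Area = (1/2)*364 = 182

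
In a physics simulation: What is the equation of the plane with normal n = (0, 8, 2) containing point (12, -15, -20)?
d = n·P = (0)(12) + (8)(-15) + (2)(-20) = -160
Plane: 8y + 2z = -160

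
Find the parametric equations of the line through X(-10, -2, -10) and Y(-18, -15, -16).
Direction vector d = Y - X = (-8, -13, -6)
x = -10 - 8t, y = -2 - 13t, z = -10 - 6t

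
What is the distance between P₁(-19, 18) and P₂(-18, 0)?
Using the distance formula: d = sqrt((x₂-x₁)² + (y₂-y₁)²)
dx = (-18) - (-19) = 1
dy = 0 - 18 = -18
d = sqrt(1² + (-18)²) = sqrt(1 + 324) = sqrt(325) = 18.03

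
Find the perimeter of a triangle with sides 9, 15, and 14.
Perimeter = sum of all sides
Perimeter = 9 + 15 + 14
Perimeter = 38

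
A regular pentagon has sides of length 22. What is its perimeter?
Perimeter = number of sides * side length
Perimeter = 5 * 22
Perimeter = 110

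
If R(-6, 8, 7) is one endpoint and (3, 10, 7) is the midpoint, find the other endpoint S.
S = (2×3 - (-6), 2×10 - 8, 2×7 - 7) = (12, 12, 7)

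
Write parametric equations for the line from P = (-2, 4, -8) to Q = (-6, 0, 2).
Direction vector d = Q - P = (-4, -4, 10)
x = -2 - 4t, y = 4 - 4t, z = -8 + 10t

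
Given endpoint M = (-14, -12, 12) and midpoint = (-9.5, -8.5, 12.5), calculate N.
N = (2×(-9.5) - (-14), 2×(-8.5) - (-12), 2×12.5 - 12) = (-5, -5, 13)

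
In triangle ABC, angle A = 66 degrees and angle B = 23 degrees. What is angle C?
Sum of angles in a triangle = 180 degrees
Third angle = 180 - 66 - 23
Third angle = 91 degrees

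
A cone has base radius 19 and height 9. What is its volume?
Volume = (1/3) * pi * r² * h
Volume = (1/3) * pi * 19² * 9
Volume = (1/3) * pi * 361 * 9
Volume = (1/3) * pi * 3249
Volume = 3402.34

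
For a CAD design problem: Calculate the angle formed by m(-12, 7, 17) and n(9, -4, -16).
m·n = -408, |m|² = 482, |n|² = 353
cos θ = -408/√170146 ≈ -0.9891
θ ≈ 171.5°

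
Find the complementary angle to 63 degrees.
Complementary angles sum to 90 degrees.
Other angle = 90 - 63
Other angle = 27 degrees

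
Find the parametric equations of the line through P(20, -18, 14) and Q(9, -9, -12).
Direction vector d = Q - P = (-11, 9, -26)
x = 20 - 11t, y = -18 + 9t, z = 14 - 26t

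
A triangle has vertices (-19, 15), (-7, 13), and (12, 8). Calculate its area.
Using the coordinate formula: Area = (1/2)|x₁(y₂-y₃) + x₂(y₃-y₁) + x₃(y₁-y₂)|
Area = (1/2)|(-19)(13-8) + (-7)(8-15) + 12(15-13)|
Area = (1/2)|(-19)*5 + (-7)*(-7) + 12*2|
Area = (1/2)|(-95) + 49 + 24|
Area = (1/2)*22 = 11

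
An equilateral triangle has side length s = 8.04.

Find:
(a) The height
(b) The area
(a) Height h = s·√3/2 = 8.04·√3/2 = 6.963
(b) Area = (√3/4)·s² = (√3/4)·8.04² = (√3/4)·64.6416 = 27.99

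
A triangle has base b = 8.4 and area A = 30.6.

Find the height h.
A = ½bh  →  h = 2A/b
h = 2·30.6/8.4 = 7.286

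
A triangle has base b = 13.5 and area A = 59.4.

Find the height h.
A = ½bh  →  h = 2A/b
h = 2·59.4/13.5 = 8.8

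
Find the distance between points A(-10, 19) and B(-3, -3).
Using the distance formula: d = sqrt((x₂-x₁)² + (y₂-y₁)²)
dx = (-3) - (-10) = 7
dy = (-3) - 19 = -22
d = sqrt(7² + (-22)²) = sqrt(49 + 484) = sqrt(533) = 23.09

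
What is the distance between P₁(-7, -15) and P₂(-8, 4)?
Using the distance formula: d = sqrt((x₂-x₁)² + (y₂-y₁)²)
dx = (-8) - (-7) = -1
dy = 4 - (-15) = 19
d = sqrt((-1)² + 19²) = sqrt(1 + 361) = sqrt(362) = 19.03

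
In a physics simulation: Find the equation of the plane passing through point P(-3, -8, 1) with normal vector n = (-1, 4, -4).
d = n·P = (-1)(-3) + (4)(-8) + (-4)(1) = -33
Plane: -x + 4y - 4z = -33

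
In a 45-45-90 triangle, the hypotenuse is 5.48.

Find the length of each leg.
In a 45-45-90 triangle, hypotenuse = leg·√2  →  leg = hypotenuse/√2
leg = 5.48/√2 = 3.875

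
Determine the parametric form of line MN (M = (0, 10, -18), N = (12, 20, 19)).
Direction vector d = N - M = (12, 10, 37)
x = 0 + 12t, y = 10 + 10t, z = -18 + 37t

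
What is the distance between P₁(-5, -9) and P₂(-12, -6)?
Using the distance formula: d = sqrt((x₂-x₁)² + (y₂-y₁)²)
dx = (-12) - (-5) = -7
dy = (-6) - (-9) = 3
d = sqrt((-7)² + 3²) = sqrt(49 + 9) = sqrt(58) = 7.62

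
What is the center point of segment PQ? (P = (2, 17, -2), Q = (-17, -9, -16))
Midpoint = ((2-17)/2, (17-9)/2, (-2-16)/2) = (-7.5, 4, -9)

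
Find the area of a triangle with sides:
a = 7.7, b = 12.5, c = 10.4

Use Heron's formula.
s = (a+b+c)/2 = (7.7+12.5+10.4)/2 = 15.3
A = √(s(s-a)(s-b)(s-c)) = √(15.3·7.6·2.8·4.9)
A = √1595.36 = 39.94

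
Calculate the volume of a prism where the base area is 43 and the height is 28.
Volume = base area * height
Volume = 43 * 28
Volume = 1204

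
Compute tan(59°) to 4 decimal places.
tan(59 degrees) = 1.6643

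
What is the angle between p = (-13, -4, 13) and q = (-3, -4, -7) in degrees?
p·q = -36, |p|² = 354, |q|² = 74
cos θ = -36/√26196 ≈ -0.2224
θ ≈ 102.9°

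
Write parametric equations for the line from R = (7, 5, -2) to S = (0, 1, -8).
Direction vector d = S - R = (-7, -4, -6)
x = 7 - 7t, y = 5 - 4t, z = -2 - 6t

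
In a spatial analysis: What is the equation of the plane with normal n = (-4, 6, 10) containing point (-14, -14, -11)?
d = n·P = (-4)(-14) + (6)(-14) + (10)(-11) = -138
Plane: -4x + 6y + 10z = -138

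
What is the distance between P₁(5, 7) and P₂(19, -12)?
Using the distance formula: d = sqrt((x₂-x₁)² + (y₂-y₁)²)
dx = 19 - 5 = 14
dy = (-12) - 7 = -19
d = sqrt(14² + (-19)²) = sqrt(196 + 361) = sqrt(557) = 23.60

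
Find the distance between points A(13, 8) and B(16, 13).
Using the distance formula: d = sqrt((x₂-x₁)² + (y₂-y₁)²)
dx = 16 - 13 = 3
dy = 13 - 8 = 5
d = sqrt(3² + 5²) = sqrt(9 + 25) = sqrt(34) = 5.83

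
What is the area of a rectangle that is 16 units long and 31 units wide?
Area = length * width
Area = 16 * 31
Area = 496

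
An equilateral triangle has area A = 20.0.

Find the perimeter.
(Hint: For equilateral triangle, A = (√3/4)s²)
A = (√3/4)s²  →  s² = 4A/√3 = 4·20.0/√3 = 46.188
s = 6.79618
Perimeter = 3s = 20.39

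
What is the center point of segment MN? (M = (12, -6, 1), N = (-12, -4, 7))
Midpoint = ((12-12)/2, (-6-4)/2, (1+7)/2) = (0, -5, 4)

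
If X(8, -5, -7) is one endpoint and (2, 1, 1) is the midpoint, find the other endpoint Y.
Y = (2×2 - 8, 2×1 - (-5), 2×1 - (-7)) = (-4, 7, 9)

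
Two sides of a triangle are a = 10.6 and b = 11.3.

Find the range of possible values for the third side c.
By the triangle inequality: |a - b| < c < a + b
|10.6 - 11.3| < c < 10.6 + 11.3
0.7 < c < 21.9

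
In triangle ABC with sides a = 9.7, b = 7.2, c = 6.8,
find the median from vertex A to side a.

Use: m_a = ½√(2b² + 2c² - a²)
m_a = ½√(2·7.2² + 2·6.8² - 9.7²)
m_a = ½√(103.68 + 92.48 - 94.09) = ½√102.07 = 5.051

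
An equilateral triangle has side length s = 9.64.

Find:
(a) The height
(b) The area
(a) Height h = s·√3/2 = 9.64·√3/2 = 8.348
(b) Area = (√3/4)·s² = (√3/4)·9.64² = (√3/4)·92.9296 = 40.24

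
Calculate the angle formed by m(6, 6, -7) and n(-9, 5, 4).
m·n = -52, |m|² = 121, |n|² = 122
cos θ = -52/√14762 ≈ -0.428
θ ≈ 115.3°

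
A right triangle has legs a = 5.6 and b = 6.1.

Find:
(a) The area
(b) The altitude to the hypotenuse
(a) Area = ½ab = ½·5.6·6.1 = 17.08
(b) Hypotenuse c = √(5.6² + 6.1²) = √68.57 = 8.2807
    Area = ½·c·h_c  →  h_c = 2·Area/c = 2·17.08/8.2807 = 4.125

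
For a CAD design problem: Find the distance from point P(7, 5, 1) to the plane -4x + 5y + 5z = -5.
d = |(-4)(7) + 5(5) + 5(1) - (-5)| / √((-4)² + 5² + 5²) = 7/√66 = 0.8616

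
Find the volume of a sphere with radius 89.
Volume = (4/3) * pi * r³
Volume = (4/3) * pi * 89³
Volume = (4/3) * pi * 704969
Volume = 2952967.24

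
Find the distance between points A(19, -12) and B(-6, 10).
Using the distance formula: d = sqrt((x₂-x₁)² + (y₂-y₁)²)
dx = (-6) - 19 = -25
dy = 10 - (-12) = 22
d = sqrt((-25)² + 22²) = sqrt(625 + 484) = sqrt(1109) = 33.30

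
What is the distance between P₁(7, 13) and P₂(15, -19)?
Using the distance formula: d = sqrt((x₂-x₁)² + (y₂-y₁)²)
dx = 15 - 7 = 8
dy = (-19) - 13 = -32
d = sqrt(8² + (-32)²) = sqrt(64 + 1024) = sqrt(1088) = 32.98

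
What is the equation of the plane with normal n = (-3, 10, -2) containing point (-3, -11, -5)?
d = n·P = (-3)(-3) + (10)(-11) + (-2)(-5) = -91
Plane: -3x + 10y - 2z = -91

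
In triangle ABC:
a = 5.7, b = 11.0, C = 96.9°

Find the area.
Using A = ½ab·sin(C):
A = ½·5.7·11.0·sin(96.9°) = ½·62.7·0.992757 = 31.12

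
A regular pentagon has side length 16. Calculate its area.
For a regular 5-gon with side length s = 16:
Apothem a = s / (2*tan(pi/5)) = 16 / (2*tan(pi/5)) ≈ 11.0111
Perimeter P = 5 * 16 = 80
Area = (1/2) * P * a = (1/2) * 80 * 11.0111 = 440.44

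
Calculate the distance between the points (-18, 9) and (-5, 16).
Using the distance formula: d = sqrt((x₂-x₁)² + (y₂-y₁)²)
dx = (-5) - (-18) = 13
dy = 16 - 9 = 7
d = sqrt(13² + 7²) = sqrt(169 + 49) = sqrt(218) = 14.76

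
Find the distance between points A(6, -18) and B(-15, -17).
Using the distance formula: d = sqrt((x₂-x₁)² + (y₂-y₁)²)
dx = (-15) - 6 = -21
dy = (-17) - (-18) = 1
d = sqrt((-21)² + 1²) = sqrt(441 + 1) = sqrt(442) = 21.02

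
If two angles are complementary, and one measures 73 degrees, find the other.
Complementary angles sum to 90 degrees.
Other angle = 90 - 73
Other angle = 17 degrees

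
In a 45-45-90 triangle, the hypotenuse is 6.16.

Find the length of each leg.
In a 45-45-90 triangle, hypotenuse = leg·√2  →  leg = hypotenuse/√2
leg = 6.16/√2 = 4.356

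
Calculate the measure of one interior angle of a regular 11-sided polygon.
Interior angle of a regular n-gon = (n-2)*180/n
Interior angle = (11-2)*180/11
Interior angle = 9*180/11
Interior angle = 1620/11
Interior angle = 147.27 degrees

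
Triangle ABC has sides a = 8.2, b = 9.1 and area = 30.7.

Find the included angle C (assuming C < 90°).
Area = ½ab·sin(C)  →  sin(C) = 2·Area/(ab)
sin(C) = 2·30.7/(8.2·9.1) = 0.822836
C = arcsin(0.822836) = 55.37°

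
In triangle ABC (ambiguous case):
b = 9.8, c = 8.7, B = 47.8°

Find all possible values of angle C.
sin(C)/c = sin(B)/b  →  sin(C) = c·sin(B)/b = 8.7·sin(47.8°)/9.8 = 0.657653
C₁ = arcsin(0.657653) = 41.12°,  C₂ = 180° - C₁ = 138.88°
Check C₂: A = 180° - 47.8° - 138.88° = -6.68° ≤ 0, rejected
C = 41.12° (one solution)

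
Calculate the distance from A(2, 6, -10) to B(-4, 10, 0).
d = √[(-6)² + (4)² + (10)²] = √152 = 12.33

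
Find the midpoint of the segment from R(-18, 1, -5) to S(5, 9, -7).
Midpoint = ((-18+5)/2, (1+9)/2, (-5-7)/2) = (-6.5, 5, -6)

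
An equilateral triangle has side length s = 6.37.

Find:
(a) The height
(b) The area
(a) Height h = s·√3/2 = 6.37·√3/2 = 5.517
(b) Area = (√3/4)·s² = (√3/4)·6.37² = (√3/4)·40.5769 = 17.57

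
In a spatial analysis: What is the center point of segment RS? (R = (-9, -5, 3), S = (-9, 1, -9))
Midpoint = ((-9-9)/2, (-5+1)/2, (3-9)/2) = (-9, -2, -3)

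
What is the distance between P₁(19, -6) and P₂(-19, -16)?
Using the distance formula: d = sqrt((x₂-x₁)² + (y₂-y₁)²)
dx = (-19) - 19 = -38
dy = (-16) - (-6) = -10
d = sqrt((-38)² + (-10)²) = sqrt(1444 + 100) = sqrt(1544) = 39.29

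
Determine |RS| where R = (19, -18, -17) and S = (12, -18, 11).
d = √[(-7)² + (0)² + (28)²] = √833 = 28.86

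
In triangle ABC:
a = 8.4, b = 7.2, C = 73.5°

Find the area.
Using A = ½ab·sin(C):
A = ½·8.4·7.2·sin(73.5°) = ½·60.48·0.958820 = 28.99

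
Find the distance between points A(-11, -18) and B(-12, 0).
Using the distance formula: d = sqrt((x₂-x₁)² + (y₂-y₁)²)
dx = (-12) - (-11) = -1
dy = 0 - (-18) = 18
d = sqrt((-1)² + 18²) = sqrt(1 + 324) = sqrt(325) = 18.03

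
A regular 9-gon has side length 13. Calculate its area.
For a regular 9-gon with side length s = 13:
Apothem a = s / (2*tan(pi/9)) = 13 / (2*tan(pi/9)) ≈ 17.8586
Perimeter P = 9 * 13 = 117
Area = (1/2) * P * a = (1/2) * 117 * 17.8586 = 1044.73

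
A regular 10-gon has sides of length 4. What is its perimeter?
Perimeter = number of sides * side length
Perimeter = 10 * 4
Perimeter = 40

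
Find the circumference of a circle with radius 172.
Circumference = 2 * pi * r
Circumference = 2 * pi * 172
Circumference = 1080.71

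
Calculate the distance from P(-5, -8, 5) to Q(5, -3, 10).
d = √[(10)² + (5)² + (5)²] = √150 = 12.25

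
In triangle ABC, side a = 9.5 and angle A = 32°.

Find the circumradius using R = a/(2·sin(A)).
R = a/(2·sin(A)) = 9.5/(2·sin(32°))
R = 9.5/(2·0.529919) = 9.5/1.059839 = 8.964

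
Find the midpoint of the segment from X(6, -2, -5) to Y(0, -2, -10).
Midpoint = ((6+0)/2, (-2-2)/2, (-5-10)/2) = (3, -2, -7.5)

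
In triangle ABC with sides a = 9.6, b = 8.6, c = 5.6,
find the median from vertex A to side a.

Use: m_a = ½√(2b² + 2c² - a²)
m_a = ½√(2·8.6² + 2·5.6² - 9.6²)
m_a = ½√(147.92 + 62.72 - 92.16) = ½√118.48 = 5.442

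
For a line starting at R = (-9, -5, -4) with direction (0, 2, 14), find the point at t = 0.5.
P(0.5) = (-9 + 0(0.5), -5 + 2(0.5), -4 + 14(0.5)) = (-9, -4, 3)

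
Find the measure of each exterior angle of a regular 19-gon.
Exterior angle of a regular n-gon = 360/n
Exterior angle = 360/19
Exterior angle = 18.95 degrees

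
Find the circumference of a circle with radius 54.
Circumference = 2 * pi * r
Circumference = 2 * pi * 54
Circumference = 339.29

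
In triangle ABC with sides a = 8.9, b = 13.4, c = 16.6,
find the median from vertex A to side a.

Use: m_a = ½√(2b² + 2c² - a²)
m_a = ½√(2·13.4² + 2·16.6² - 8.9²)
m_a = ½√(359.12 + 551.12 - 79.21) = ½√831.03 = 14.41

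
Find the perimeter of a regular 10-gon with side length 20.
Perimeter = number of sides * side length
Perimeter = 10 * 20
Perimeter = 200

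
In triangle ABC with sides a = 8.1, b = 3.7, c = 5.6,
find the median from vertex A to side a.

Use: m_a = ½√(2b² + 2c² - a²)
m_a = ½√(2·3.7² + 2·5.6² - 8.1²)
m_a = ½√(27.38 + 62.72 - 65.61) = ½√24.49 = 2.474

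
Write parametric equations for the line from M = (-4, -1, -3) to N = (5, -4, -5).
Direction vector d = N - M = (9, -3, -2)
x = -4 + 9t, y = -1 - 3t, z = -3 - 2t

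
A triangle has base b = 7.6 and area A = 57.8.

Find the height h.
A = ½bh  →  h = 2A/b
h = 2·57.8/7.6 = 15.21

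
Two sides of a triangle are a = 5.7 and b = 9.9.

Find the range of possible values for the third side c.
By the triangle inequality: |a - b| < c < a + b
|5.7 - 9.9| < c < 5.7 + 9.9
4.2 < c < 15.6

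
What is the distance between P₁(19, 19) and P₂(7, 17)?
Using the distance formula: d = sqrt((x₂-x₁)² + (y₂-y₁)²)
dx = 7 - 19 = -12
dy = 17 - 19 = -2
d = sqrt((-12)² + (-2)²) = sqrt(144 + 4) = sqrt(148) = 12.17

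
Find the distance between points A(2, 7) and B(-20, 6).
Using the distance formula: d = sqrt((x₂-x₁)² + (y₂-y₁)²)
dx = (-20) - 2 = -22
dy = 6 - 7 = -1
d = sqrt((-22)² + (-1)²) = sqrt(484 + 1) = sqrt(485) = 22.02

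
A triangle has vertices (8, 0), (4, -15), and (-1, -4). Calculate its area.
Using the coordinate formula: Area = (1/2)|x₁(y₂-y₃) + x₂(y₃-y₁) + x₃(y₁-y₂)|
Area = (1/2)|8((-15)-(-4)) + 4((-4)-0) + (-1)(0-(-15))|
Area = (1/2)|8*(-11) + 4*(-4) + (-1)*15|
Area = (1/2)|(-88) + (-16) + (-15)|
Area = (1/2)*119 = 59.50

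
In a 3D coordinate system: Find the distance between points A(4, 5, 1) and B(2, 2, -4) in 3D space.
d = √[(-2)² + (-3)² + (-5)²] = √38 = 6.164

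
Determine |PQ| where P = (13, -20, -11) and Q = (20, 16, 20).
d = √[(7)² + (36)² + (31)²] = √2306 = 48.02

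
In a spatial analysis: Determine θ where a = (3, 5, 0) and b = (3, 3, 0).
a·b = 24, |a|² = 34, |b|² = 18
cos θ = 24/√612 ≈ 0.9701
θ ≈ 14.04°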